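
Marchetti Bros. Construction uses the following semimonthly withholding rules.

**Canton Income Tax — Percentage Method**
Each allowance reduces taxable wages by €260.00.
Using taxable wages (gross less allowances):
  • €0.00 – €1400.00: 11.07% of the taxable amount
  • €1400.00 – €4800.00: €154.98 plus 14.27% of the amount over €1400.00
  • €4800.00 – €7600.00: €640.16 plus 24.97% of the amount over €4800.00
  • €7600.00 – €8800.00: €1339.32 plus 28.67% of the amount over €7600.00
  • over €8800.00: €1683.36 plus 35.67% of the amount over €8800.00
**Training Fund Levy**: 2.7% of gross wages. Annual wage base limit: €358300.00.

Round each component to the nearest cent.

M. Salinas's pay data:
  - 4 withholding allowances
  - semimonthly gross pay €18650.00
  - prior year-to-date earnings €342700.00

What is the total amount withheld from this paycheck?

€5247.09

Canton Income Tax: taxable = €18650.00 − 4×€260.00 = €17610.00
  €1683.36 + 35.67% × (€17610.00 − €8800.00) = €1683.36 + 35.67% × €8810.00 = €4825.89
Training Fund Levy: cap €358300.00 − YTD €342700.00 = €15600.00 subject; 2.7% × €15600.00 = €421.20
Total: €4825.89 + €421.20 = €5247.09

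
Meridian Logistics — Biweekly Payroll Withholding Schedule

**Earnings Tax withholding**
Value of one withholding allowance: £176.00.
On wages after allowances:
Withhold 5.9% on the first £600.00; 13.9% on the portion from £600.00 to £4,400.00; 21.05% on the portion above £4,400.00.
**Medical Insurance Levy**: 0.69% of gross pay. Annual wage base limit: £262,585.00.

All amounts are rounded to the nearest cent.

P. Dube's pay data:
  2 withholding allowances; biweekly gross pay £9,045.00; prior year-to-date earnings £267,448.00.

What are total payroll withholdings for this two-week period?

Earnings Tax: taxable = £9,045.00 − 2×£176.00 = £8,693.00
  £563.60 + 21.05% × (£8,693.00 − £4,400.00) = £563.60 + 21.05% × £4,293.00 = £1,467.28
Medical Insurance Levy: YTD £267,448.00 ≥ cap £262,585.00 → £0.00
Total: £1,467.28 + £0.00 = £1,467.28

£1,467.28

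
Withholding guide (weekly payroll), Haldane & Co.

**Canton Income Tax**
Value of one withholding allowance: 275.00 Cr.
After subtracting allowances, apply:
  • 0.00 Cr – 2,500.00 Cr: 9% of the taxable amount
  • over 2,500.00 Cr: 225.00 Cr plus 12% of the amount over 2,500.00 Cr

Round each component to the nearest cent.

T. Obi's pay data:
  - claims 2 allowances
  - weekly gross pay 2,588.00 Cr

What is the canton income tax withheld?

Canton Income Tax: taxable = 2,588.00 Cr − 2×275.00 Cr = 2,038.00 Cr
  9% × 2,038.00 Cr = 183.42 Cr

183.42 Cr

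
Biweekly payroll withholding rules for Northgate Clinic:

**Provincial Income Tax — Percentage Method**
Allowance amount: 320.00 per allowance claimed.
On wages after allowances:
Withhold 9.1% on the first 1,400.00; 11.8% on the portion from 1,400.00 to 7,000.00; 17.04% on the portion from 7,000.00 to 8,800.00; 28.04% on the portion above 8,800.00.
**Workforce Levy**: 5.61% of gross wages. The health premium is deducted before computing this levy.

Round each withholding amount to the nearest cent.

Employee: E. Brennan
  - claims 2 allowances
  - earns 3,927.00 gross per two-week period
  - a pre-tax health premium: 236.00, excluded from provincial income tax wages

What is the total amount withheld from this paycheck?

Provincial Income Tax: taxable = 3,927.00 − 236.00 − 2×320.00 = 3,051.00
  127.40 + 11.8% × (3,051.00 − 1,400.00) = 127.40 + 11.8% × 1,651.00 = 322.22
Workforce Levy: 5.61% × 3,691.00 = 207.07
Total: 322.22 + 207.07 = 529.29

529.29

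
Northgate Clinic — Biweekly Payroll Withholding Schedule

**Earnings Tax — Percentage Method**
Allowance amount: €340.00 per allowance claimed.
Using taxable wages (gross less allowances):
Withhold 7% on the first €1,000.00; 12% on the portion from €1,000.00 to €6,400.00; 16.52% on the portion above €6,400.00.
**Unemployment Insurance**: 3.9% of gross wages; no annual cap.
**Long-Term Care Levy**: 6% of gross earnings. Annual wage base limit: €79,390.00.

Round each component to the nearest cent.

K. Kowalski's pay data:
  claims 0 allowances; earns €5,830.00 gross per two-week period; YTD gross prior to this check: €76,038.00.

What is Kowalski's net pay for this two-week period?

€4,751.91

Earnings Tax: taxable = €5,830.00
  €70.00 + 12% × (€5,830.00 − €1,000.00) = €70.00 + 12% × €4,830.00 = €649.60
Unemployment Insurance: 3.9% × €5,830.00 = €227.37
Long-Term Care Levy: cap €79,390.00 − YTD €76,038.00 = €3,352.00 subject; 6% × €3,352.00 = €201.12
Total withheld: €649.60 + €227.37 + €201.12 = €1,078.09
Net pay: €5,830.00 − €1,078.09 = €4,751.91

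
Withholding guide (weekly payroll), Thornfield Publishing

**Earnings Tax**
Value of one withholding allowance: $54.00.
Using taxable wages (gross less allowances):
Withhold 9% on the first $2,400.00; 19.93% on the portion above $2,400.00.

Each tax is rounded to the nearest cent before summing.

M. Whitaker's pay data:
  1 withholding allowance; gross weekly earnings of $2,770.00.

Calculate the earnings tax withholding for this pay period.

Earnings Tax: taxable = $2,770.00 − 1×$54.00 = $2,716.00
  $216.00 + 19.93% × ($2,716.00 − $2,400.00) = $216.00 + 19.93% × $316.00 = $278.98

$278.98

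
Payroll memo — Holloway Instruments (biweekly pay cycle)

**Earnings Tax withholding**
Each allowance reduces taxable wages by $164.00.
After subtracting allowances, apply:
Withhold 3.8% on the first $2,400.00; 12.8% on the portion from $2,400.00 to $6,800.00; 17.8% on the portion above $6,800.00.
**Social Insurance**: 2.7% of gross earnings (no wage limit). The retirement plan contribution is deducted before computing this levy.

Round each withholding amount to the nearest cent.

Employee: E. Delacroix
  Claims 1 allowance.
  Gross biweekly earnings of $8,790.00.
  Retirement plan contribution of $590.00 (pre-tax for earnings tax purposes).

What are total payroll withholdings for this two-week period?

Earnings Tax: taxable = $8,790.00 − $590.00 − 1×$164.00 = $8,036.00
  $654.40 + 17.8% × ($8,036.00 − $6,800.00) = $654.40 + 17.8% × $1,236.00 = $874.41
Social Insurance: 2.7% × $8,200.00 = $221.40
Total: $874.41 + $221.40 = $1,095.81

$1,095.81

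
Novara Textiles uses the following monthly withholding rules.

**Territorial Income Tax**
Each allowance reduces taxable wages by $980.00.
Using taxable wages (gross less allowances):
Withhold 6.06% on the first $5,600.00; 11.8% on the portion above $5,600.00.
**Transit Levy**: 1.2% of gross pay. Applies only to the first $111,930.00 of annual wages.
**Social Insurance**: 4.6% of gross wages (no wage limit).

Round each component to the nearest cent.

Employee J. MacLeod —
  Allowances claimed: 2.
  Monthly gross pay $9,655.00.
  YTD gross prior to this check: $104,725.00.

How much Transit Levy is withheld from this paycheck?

Transit Levy: cap $111,930.00 − YTD $104,725.00 = $7,205.00 subject; 1.2% × $7,205.00 = $86.46

$86.46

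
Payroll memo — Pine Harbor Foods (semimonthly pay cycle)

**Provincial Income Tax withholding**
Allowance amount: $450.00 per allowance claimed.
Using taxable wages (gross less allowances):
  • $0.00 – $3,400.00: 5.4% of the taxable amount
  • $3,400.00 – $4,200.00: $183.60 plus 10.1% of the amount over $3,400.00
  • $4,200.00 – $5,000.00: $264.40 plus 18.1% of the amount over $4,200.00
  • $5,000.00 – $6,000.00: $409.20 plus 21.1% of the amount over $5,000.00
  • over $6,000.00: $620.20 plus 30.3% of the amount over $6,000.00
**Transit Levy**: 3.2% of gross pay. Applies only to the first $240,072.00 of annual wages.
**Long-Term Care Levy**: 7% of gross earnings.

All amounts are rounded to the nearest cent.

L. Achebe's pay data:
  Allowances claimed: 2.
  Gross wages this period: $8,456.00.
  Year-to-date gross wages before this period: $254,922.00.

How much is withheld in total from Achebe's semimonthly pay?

Provincial Income Tax: taxable = $8,456.00 − 2×$450.00 = $7,556.00
  $620.20 + 30.3% × ($7,556.00 − $6,000.00) = $620.20 + 30.3% × $1,556.00 = $1,091.67
Transit Levy: YTD $254,922.00 ≥ cap $240,072.00 → $0.00
Long-Term Care Levy: 7% × $8,456.00 = $591.92
Total: $1,091.67 + $0.00 + $591.92 = $1,683.59

$1,683.59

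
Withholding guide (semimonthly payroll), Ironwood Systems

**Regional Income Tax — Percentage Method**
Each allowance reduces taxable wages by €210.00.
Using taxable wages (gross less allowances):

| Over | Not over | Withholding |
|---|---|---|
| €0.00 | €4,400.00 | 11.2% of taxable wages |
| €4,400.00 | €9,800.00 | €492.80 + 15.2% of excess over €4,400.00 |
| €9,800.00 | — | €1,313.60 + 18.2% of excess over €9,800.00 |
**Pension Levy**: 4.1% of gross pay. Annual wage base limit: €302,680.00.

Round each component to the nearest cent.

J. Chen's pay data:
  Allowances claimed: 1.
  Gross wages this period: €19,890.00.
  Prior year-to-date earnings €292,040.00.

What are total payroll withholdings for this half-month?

€3,548.00

Regional Income Tax: taxable = €19,890.00 − 1×€210.00 = €19,680.00
  €1,313.60 + 18.2% × (€19,680.00 − €9,800.00) = €1,313.60 + 18.2% × €9,880.00 = €3,111.76
Pension Levy: cap €302,680.00 − YTD €292,040.00 = €10,640.00 subject; 4.1% × €10,640.00 = €436.24
Total: €3,111.76 + €436.24 = €3,548.00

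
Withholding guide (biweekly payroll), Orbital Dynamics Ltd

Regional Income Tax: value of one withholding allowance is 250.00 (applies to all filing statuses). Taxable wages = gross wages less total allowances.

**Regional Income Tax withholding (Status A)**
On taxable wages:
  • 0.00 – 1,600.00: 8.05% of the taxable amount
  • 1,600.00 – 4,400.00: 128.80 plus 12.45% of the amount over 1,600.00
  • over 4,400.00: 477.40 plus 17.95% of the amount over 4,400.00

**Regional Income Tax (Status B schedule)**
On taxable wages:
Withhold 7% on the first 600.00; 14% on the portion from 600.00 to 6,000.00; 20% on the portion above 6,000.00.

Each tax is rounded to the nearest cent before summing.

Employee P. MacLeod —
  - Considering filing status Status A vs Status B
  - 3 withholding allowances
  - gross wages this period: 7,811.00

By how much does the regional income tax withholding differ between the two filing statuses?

Regional Income Tax (Status A): taxable = 7,811.00 − 3×250.00 = 7,061.00
  477.40 + 17.95% × (7,061.00 − 4,400.00) = 477.40 + 17.95% × 2,661.00 = 955.05
Regional Income Tax (Status B): taxable = 7,811.00 − 3×250.00 = 7,061.00
  798.00 + 20% × (7,061.00 − 6,000.00) = 798.00 + 20% × 1,061.00 = 1,010.20
Difference: |955.05 − 1,010.20| = 55.15 (higher under Status B)

55.15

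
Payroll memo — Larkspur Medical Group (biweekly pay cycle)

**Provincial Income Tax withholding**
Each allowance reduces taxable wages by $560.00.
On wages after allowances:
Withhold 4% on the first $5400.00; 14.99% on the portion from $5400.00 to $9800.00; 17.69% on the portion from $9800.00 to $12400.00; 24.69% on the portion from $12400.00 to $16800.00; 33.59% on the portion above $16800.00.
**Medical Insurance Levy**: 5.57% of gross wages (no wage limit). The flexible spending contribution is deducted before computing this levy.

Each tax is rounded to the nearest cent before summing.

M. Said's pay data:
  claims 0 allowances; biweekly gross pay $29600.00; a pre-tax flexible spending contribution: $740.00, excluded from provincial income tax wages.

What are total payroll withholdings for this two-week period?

Provincial Income Tax: taxable = $29600.00 − $740.00 = $28860.00
  $2421.86 + 33.59% × ($28860.00 − $16800.00) = $2421.86 + 33.59% × $12060.00 = $6472.81
Medical Insurance Levy: 5.57% × $28860.00 = $1607.50
Total: $6472.81 + $1607.50 = $8080.31

$8080.31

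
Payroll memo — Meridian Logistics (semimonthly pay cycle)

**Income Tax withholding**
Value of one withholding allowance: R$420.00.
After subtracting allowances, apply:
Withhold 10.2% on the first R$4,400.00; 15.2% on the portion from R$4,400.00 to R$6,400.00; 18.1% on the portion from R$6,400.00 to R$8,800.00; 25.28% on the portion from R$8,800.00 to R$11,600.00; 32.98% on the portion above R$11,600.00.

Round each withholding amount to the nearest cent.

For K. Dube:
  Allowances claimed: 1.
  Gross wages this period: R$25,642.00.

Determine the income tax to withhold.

Income Tax: taxable = R$25,642.00 − 1×R$420.00 = R$25,222.00
  R$1,895.04 + 32.98% × (R$25,222.00 − R$11,600.00) = R$1,895.04 + 32.98% × R$13,622.00 = R$6,387.58

R$6,387.58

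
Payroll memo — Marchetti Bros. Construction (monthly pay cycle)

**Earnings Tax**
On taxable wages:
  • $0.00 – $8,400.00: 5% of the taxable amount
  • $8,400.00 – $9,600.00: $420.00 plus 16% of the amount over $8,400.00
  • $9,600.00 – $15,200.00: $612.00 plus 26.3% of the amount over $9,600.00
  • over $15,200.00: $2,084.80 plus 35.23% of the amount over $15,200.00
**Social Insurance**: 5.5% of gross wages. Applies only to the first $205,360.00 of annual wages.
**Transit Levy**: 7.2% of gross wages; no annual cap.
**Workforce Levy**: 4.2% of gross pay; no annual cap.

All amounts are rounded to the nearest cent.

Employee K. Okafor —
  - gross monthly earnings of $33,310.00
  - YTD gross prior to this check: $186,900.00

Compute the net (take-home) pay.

Earnings Tax: taxable = $33,310.00
  $2,084.80 + 35.23% × ($33,310.00 − $15,200.00) = $2,084.80 + 35.23% × $18,110.00 = $8,464.95
Social Insurance: cap $205,360.00 − YTD $186,900.00 = $18,460.00 subject; 5.5% × $18,460.00 = $1,015.30
Transit Levy: 7.2% × $33,310.00 = $2,398.32
Workforce Levy: 4.2% × $33,310.00 = $1,399.02
Total withheld: $8,464.95 + $1,015.30 + $2,398.32 + $1,399.02 = $13,277.59
Net pay: $33,310.00 − $13,277.59 = $20,032.41

$20,032.41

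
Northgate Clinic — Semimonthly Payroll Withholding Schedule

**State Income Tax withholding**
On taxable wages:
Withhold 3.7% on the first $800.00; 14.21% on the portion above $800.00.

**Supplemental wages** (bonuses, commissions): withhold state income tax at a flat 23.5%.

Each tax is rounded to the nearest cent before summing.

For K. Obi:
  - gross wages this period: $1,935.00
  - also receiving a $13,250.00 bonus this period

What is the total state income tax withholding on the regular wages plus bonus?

$3,304.63

State Income Tax: taxable = $1,935.00
  $29.60 + 14.21% × ($1,935.00 − $800.00) = $29.60 + 14.21% × $1,135.00 = $190.88
Supplemental (23.5% flat on bonus): 23.5% × $13,250.00 = $3,113.75
Total state income tax: $190.88 + $3,113.75 = $3,304.63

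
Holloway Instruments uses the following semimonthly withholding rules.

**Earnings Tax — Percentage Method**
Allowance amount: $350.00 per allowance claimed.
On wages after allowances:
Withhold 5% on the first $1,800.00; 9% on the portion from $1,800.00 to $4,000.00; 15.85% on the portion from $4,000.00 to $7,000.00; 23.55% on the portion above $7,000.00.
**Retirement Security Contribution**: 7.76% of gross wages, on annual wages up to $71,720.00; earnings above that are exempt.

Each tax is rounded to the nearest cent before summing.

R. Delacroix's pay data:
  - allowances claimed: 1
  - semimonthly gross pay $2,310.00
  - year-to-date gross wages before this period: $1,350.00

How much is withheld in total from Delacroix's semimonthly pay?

$283.66

Earnings Tax: taxable = $2,310.00 − 1×$350.00 = $1,960.00
  $90.00 + 9% × ($1,960.00 − $1,800.00) = $90.00 + 9% × $160.00 = $104.40
Retirement Security Contribution: 7.76% × $2,310.00 = $179.26
Total: $104.40 + $179.26 = $283.66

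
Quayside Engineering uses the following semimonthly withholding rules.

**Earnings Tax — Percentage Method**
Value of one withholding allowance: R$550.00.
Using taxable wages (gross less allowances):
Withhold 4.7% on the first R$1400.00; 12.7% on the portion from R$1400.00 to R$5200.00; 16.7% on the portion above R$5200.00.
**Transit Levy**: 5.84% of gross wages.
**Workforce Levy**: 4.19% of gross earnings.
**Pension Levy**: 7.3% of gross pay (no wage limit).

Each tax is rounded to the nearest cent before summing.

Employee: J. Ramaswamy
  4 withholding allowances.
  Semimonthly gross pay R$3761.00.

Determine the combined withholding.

R$738.03

Earnings Tax: taxable = R$3761.00 − 4×R$550.00 = R$1561.00
  R$65.80 + 12.7% × (R$1561.00 − R$1400.00) = R$65.80 + 12.7% × R$161.00 = R$86.25
Transit Levy: 5.84% × R$3761.00 = R$219.64
Workforce Levy: 4.19% × R$3761.00 = R$157.59
Pension Levy: 7.3% × R$3761.00 = R$274.55
Total: R$86.25 + R$219.64 + R$157.59 + R$274.55 = R$738.03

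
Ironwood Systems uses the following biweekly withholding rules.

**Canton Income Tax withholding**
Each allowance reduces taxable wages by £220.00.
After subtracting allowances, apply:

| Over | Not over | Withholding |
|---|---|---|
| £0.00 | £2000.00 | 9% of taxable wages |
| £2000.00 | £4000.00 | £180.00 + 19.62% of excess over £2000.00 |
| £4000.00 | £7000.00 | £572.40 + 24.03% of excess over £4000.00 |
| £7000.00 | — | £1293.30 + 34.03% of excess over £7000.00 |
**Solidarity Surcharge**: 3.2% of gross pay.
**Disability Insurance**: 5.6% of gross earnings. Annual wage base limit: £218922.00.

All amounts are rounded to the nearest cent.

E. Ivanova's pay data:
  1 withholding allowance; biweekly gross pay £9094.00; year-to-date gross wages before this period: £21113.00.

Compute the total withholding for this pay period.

Canton Income Tax: taxable = £9094.00 − 1×£220.00 = £8874.00
  £1293.30 + 34.03% × (£8874.00 − £7000.00) = £1293.30 + 34.03% × £1874.00 = £1931.02
Solidarity Surcharge: 3.2% × £9094.00 = £291.01
Disability Insurance: 5.6% × £9094.00 = £509.26
Total: £1931.02 + £291.01 + £509.26 = £2731.29

£2731.29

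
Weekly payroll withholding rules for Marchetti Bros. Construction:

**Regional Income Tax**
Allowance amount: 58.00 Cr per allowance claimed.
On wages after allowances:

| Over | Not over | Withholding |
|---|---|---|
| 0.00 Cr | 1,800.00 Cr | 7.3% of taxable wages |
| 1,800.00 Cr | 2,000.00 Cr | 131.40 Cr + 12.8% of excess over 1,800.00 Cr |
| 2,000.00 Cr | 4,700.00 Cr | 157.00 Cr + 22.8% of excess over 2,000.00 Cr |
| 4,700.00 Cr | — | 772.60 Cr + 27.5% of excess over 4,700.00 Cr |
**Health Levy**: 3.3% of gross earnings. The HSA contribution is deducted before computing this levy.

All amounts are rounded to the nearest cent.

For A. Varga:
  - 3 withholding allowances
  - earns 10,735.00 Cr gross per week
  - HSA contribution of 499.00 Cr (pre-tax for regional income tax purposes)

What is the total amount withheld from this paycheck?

2,584.94 Cr

Regional Income Tax: taxable = 10,735.00 Cr − 499.00 Cr − 3×58.00 Cr = 10,062.00 Cr
  772.60 Cr + 27.5% × (10,062.00 Cr − 4,700.00 Cr) = 772.60 Cr + 27.5% × 5,362.00 Cr = 2,247.15 Cr
Health Levy: 3.3% × 10,236.00 Cr = 337.79 Cr
Total: 2,247.15 Cr + 337.79 Cr = 2,584.94 Cr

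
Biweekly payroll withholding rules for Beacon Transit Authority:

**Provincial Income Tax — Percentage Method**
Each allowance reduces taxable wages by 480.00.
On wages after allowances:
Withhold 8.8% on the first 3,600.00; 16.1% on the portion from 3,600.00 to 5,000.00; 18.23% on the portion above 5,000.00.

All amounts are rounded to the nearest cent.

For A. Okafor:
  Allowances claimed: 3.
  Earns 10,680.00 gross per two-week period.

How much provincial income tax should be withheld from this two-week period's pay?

1,315.15

Provincial Income Tax: taxable = 10,680.00 − 3×480.00 = 9,240.00
  542.20 + 18.23% × (9,240.00 − 5,000.00) = 542.20 + 18.23% × 4,240.00 = 1,315.15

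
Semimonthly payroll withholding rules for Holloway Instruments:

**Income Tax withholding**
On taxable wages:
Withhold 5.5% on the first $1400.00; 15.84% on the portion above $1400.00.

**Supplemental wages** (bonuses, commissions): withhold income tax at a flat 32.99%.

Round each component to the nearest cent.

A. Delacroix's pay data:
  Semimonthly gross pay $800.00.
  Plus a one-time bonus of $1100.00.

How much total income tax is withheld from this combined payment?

Income Tax: taxable = $800.00
  5.5% × $800.00 = $44.00
Supplemental (32.99% flat on bonus): 32.99% × $1100.00 = $362.89
Total income tax: $44.00 + $362.89 = $406.89

$406.89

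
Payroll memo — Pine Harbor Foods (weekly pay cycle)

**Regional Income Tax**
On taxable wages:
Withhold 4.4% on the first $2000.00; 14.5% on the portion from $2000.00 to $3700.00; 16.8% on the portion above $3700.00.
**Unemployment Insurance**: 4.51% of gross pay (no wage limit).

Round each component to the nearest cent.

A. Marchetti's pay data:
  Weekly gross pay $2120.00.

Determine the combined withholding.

$201.01

Regional Income Tax: taxable = $2120.00
  $88.00 + 14.5% × ($2120.00 − $2000.00) = $88.00 + 14.5% × $120.00 = $105.40
Unemployment Insurance: 4.51% × $2120.00 = $95.61
Total: $105.40 + $95.61 = $201.01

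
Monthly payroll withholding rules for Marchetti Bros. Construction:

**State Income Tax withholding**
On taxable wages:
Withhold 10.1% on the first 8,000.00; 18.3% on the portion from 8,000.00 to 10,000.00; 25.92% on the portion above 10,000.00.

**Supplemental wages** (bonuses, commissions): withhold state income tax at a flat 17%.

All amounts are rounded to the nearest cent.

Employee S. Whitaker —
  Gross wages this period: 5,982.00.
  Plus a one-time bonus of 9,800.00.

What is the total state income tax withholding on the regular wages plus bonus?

2,270.18

State Income Tax: taxable = 5,982.00
  10.1% × 5,982.00 = 604.18
Supplemental (17% flat on bonus): 17% × 9,800.00 = 1,666.00
Total state income tax: 604.18 + 1,666.00 = 2,270.18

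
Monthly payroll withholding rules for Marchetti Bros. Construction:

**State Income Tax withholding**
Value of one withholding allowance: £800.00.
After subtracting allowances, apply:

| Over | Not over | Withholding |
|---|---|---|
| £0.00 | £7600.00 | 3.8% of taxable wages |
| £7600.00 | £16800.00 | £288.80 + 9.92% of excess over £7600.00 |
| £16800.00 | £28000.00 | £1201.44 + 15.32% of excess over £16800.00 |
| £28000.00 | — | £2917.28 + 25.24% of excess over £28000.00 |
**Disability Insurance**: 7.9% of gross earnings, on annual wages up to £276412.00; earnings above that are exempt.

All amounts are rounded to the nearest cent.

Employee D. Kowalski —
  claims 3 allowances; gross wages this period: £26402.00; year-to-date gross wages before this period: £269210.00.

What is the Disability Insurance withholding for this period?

Disability Insurance: cap £276412.00 − YTD £269210.00 = £7202.00 subject; 7.9% × £7202.00 = £568.96

£568.96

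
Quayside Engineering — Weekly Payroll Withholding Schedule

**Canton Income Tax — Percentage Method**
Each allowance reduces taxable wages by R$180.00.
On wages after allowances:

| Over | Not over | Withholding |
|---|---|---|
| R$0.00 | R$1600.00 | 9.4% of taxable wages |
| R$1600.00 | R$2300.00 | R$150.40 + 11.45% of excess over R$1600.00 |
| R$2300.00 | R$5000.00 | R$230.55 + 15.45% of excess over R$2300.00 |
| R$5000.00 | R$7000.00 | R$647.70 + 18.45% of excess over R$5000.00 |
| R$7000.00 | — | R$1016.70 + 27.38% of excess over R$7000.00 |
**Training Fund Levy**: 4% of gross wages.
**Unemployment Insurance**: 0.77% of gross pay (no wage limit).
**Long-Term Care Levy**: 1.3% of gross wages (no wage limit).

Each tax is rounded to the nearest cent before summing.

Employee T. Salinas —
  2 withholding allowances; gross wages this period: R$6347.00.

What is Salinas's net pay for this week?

Canton Income Tax: taxable = R$6347.00 − 2×R$180.00 = R$5987.00
  R$647.70 + 18.45% × (R$5987.00 − R$5000.00) = R$647.70 + 18.45% × R$987.00 = R$829.80
Training Fund Levy: 4% × R$6347.00 = R$253.88
Unemployment Insurance: 0.77% × R$6347.00 = R$48.87
Long-Term Care Levy: 1.3% × R$6347.00 = R$82.51
Total withheld: R$829.80 + R$253.88 + R$48.87 + R$82.51 = R$1215.06
Net pay: R$6347.00 − R$1215.06 = R$5131.94

R$5131.94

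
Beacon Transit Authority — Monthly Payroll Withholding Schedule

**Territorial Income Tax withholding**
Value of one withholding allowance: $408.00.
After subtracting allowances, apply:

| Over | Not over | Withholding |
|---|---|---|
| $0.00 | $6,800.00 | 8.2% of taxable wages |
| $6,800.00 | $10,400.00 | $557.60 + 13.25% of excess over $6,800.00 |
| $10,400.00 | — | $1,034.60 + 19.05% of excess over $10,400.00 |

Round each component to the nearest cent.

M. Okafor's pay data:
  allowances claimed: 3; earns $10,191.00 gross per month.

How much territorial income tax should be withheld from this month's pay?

Territorial Income Tax: taxable = $10,191.00 − 3×$408.00 = $8,967.00
  $557.60 + 13.25% × ($8,967.00 − $6,800.00) = $557.60 + 13.25% × $2,167.00 = $844.73

$844.73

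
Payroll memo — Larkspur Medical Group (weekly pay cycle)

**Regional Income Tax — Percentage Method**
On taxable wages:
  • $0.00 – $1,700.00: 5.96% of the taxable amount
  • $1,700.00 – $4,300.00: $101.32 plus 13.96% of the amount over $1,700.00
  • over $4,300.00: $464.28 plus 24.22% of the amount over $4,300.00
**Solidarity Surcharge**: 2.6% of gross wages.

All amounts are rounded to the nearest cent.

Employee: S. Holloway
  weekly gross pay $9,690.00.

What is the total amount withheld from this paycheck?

Regional Income Tax: taxable = $9,690.00
  $464.28 + 24.22% × ($9,690.00 − $4,300.00) = $464.28 + 24.22% × $5,390.00 = $1,769.74
Solidarity Surcharge: 2.6% × $9,690.00 = $251.94
Total: $1,769.74 + $251.94 = $2,021.68

$2,021.68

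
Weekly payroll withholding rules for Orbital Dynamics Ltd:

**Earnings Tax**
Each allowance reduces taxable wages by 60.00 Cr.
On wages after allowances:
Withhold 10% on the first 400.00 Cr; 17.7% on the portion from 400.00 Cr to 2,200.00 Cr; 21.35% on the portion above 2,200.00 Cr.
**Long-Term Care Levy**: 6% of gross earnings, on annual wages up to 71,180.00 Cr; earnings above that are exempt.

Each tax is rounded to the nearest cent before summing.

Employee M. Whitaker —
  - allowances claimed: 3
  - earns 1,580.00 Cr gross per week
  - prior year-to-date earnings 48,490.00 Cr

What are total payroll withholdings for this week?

311.80 Cr

Earnings Tax: taxable = 1,580.00 Cr − 3×60.00 Cr = 1,400.00 Cr
  40.00 Cr + 17.7% × (1,400.00 Cr − 400.00 Cr) = 40.00 Cr + 17.7% × 1,000.00 Cr = 217.00 Cr
Long-Term Care Levy: 6% × 1,580.00 Cr = 94.80 Cr
Total: 217.00 Cr + 94.80 Cr = 311.80 Cr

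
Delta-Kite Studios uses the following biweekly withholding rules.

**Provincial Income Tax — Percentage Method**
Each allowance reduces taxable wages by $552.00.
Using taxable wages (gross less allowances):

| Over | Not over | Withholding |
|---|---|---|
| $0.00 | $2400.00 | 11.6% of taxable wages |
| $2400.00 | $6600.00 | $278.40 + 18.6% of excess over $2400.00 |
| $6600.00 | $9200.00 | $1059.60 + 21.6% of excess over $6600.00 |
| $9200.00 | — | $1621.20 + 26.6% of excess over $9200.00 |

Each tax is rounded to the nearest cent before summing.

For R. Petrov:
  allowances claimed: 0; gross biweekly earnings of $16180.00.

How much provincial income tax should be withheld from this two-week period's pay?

Provincial Income Tax: taxable = $16180.00
  $1621.20 + 26.6% × ($16180.00 − $9200.00) = $1621.20 + 26.6% × $6980.00 = $3477.88

$3477.88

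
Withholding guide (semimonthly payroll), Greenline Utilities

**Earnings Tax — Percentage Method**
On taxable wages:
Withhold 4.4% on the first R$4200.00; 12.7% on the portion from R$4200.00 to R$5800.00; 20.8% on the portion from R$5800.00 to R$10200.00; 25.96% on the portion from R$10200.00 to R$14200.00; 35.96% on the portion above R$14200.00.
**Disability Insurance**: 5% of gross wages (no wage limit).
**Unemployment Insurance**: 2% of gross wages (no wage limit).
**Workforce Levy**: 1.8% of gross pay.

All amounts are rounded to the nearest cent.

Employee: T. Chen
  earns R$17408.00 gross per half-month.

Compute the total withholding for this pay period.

R$5027.10

Earnings Tax: taxable = R$17408.00
  R$2341.60 + 35.96% × (R$17408.00 − R$14200.00) = R$2341.60 + 35.96% × R$3208.00 = R$3495.20
Disability Insurance: 5% × R$17408.00 = R$870.40
Unemployment Insurance: 2% × R$17408.00 = R$348.16
Workforce Levy: 1.8% × R$17408.00 = R$313.34
Total: R$3495.20 + R$870.40 + R$348.16 + R$313.34 = R$5027.10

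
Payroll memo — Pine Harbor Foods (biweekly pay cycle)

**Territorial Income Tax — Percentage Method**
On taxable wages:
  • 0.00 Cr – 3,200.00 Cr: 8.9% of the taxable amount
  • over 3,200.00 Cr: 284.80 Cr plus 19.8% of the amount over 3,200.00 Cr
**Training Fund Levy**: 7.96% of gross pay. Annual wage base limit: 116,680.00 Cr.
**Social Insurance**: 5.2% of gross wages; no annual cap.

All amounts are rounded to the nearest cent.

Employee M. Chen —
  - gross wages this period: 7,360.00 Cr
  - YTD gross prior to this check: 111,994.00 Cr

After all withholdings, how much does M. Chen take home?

5,495.79 Cr

Territorial Income Tax: taxable = 7,360.00 Cr
  284.80 Cr + 19.8% × (7,360.00 Cr − 3,200.00 Cr) = 284.80 Cr + 19.8% × 4,160.00 Cr = 1,108.48 Cr
Training Fund Levy: cap 116,680.00 Cr − YTD 111,994.00 Cr = 4,686.00 Cr subject; 7.96% × 4,686.00 Cr = 373.01 Cr
Social Insurance: 5.2% × 7,360.00 Cr = 382.72 Cr
Total withheld: 1,108.48 Cr + 373.01 Cr + 382.72 Cr = 1,864.21 Cr
Net pay: 7,360.00 Cr − 1,864.21 Cr = 5,495.79 Cr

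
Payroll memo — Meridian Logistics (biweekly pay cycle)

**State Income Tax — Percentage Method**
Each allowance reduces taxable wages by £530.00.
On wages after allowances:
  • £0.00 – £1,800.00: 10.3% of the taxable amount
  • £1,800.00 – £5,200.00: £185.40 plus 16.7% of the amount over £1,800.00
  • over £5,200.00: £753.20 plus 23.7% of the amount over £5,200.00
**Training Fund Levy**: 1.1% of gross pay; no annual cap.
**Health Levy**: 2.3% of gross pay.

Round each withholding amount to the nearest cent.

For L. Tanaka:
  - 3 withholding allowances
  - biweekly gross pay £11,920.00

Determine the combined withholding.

State Income Tax: taxable = £11,920.00 − 3×£530.00 = £10,330.00
  £753.20 + 23.7% × (£10,330.00 − £5,200.00) = £753.20 + 23.7% × £5,130.00 = £1,969.01
Training Fund Levy: 1.1% × £11,920.00 = £131.12
Health Levy: 2.3% × £11,920.00 = £274.16
Total: £1,969.01 + £131.12 + £274.16 = £2,374.29

£2,374.29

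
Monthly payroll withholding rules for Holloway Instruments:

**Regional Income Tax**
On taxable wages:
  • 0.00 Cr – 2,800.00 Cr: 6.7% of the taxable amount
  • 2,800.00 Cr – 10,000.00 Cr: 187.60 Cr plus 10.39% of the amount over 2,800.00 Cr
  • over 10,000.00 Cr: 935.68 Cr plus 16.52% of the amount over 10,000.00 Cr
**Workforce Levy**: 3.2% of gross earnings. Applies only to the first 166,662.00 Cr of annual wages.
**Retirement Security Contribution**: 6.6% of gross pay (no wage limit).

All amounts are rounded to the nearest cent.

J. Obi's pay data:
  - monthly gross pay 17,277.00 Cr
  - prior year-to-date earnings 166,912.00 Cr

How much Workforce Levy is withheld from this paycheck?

0.00 Cr

Workforce Levy: YTD 166,912.00 Cr ≥ cap 166,662.00 Cr → 0.00 Cr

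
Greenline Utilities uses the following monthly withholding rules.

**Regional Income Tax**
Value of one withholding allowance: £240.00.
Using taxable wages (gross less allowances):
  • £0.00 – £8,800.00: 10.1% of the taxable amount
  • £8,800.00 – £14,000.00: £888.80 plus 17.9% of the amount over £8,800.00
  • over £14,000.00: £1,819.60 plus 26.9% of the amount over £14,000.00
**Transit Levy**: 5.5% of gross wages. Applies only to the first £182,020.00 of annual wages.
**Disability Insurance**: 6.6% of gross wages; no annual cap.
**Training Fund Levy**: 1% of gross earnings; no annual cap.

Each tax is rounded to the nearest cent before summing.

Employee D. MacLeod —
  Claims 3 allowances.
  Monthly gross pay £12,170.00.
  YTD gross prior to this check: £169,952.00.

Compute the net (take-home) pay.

Regional Income Tax: taxable = £12,170.00 − 3×£240.00 = £11,450.00
  £888.80 + 17.9% × (£11,450.00 − £8,800.00) = £888.80 + 17.9% × £2,650.00 = £1,363.15
Transit Levy: cap £182,020.00 − YTD £169,952.00 = £12,068.00 subject; 5.5% × £12,068.00 = £663.74
Disability Insurance: 6.6% × £12,170.00 = £803.22
Training Fund Levy: 1% × £12,170.00 = £121.70
Total withheld: £1,363.15 + £663.74 + £803.22 + £121.70 = £2,951.81
Net pay: £12,170.00 − £2,951.81 = £9,218.19

£9,218.19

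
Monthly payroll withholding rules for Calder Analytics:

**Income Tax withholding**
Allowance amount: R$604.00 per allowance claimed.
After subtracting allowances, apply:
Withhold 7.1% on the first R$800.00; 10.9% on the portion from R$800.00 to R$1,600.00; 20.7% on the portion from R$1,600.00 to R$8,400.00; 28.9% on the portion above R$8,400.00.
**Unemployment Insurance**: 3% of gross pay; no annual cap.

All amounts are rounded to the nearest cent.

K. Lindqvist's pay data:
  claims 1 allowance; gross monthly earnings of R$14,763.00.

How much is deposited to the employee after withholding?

R$11,104.16

Income Tax: taxable = R$14,763.00 − 1×R$604.00 = R$14,159.00
  R$1,551.60 + 28.9% × (R$14,159.00 − R$8,400.00) = R$1,551.60 + 28.9% × R$5,759.00 = R$3,215.95
Unemployment Insurance: 3% × R$14,763.00 = R$442.89
Total withheld: R$3,215.95 + R$442.89 = R$3,658.84
Net pay: R$14,763.00 − R$3,658.84 = R$11,104.16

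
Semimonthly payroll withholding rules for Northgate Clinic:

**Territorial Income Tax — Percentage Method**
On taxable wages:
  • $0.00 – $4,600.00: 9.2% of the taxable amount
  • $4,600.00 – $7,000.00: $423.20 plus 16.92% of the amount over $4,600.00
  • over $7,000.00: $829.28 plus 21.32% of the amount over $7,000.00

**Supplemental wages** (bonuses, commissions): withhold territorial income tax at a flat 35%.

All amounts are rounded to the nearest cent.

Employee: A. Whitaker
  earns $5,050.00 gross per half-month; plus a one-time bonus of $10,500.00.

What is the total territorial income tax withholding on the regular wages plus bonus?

Territorial Income Tax: taxable = $5,050.00
  $423.20 + 16.92% × ($5,050.00 − $4,600.00) = $423.20 + 16.92% × $450.00 = $499.34
Supplemental (35% flat on bonus): 35% × $10,500.00 = $3,675.00
Total territorial income tax: $499.34 + $3,675.00 = $4,174.34

$4,174.34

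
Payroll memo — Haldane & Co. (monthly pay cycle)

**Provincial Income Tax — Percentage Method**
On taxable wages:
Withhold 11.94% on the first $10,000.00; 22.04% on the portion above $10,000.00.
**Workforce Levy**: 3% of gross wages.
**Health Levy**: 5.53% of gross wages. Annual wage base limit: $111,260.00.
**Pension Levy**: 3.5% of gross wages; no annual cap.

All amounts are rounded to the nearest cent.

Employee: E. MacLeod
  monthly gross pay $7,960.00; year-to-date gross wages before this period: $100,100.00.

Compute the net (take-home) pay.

Provincial Income Tax: taxable = $7,960.00
  11.94% × $7,960.00 = $950.42
Workforce Levy: 3% × $7,960.00 = $238.80
Health Levy: 5.53% × $7,960.00 = $440.19
Pension Levy: 3.5% × $7,960.00 = $278.60
Total withheld: $950.42 + $238.80 + $440.19 + $278.60 = $1,908.01
Net pay: $7,960.00 − $1,908.01 = $6,051.99

$6,051.99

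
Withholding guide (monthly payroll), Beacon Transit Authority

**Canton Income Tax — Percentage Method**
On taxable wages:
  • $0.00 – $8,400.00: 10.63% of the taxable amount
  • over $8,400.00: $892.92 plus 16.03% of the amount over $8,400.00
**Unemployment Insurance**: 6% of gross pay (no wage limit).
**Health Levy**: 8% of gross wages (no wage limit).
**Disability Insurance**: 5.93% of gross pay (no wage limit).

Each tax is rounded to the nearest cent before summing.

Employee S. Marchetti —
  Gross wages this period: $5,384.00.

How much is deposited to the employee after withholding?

Canton Income Tax: taxable = $5,384.00
  10.63% × $5,384.00 = $572.32
Unemployment Insurance: 6% × $5,384.00 = $323.04
Health Levy: 8% × $5,384.00 = $430.72
Disability Insurance: 5.93% × $5,384.00 = $319.27
Total withheld: $572.32 + $323.04 + $430.72 + $319.27 = $1,645.35
Net pay: $5,384.00 − $1,645.35 = $3,738.65

$3,738.65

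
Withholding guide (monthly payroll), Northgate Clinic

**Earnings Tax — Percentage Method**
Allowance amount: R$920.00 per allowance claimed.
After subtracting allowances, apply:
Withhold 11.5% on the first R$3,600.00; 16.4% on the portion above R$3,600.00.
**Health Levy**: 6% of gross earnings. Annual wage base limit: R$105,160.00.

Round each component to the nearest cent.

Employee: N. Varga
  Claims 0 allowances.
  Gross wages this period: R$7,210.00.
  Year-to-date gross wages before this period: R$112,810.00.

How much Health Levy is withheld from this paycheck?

R$0.00

Health Levy: YTD R$112,810.00 ≥ cap R$105,160.00 → R$0.00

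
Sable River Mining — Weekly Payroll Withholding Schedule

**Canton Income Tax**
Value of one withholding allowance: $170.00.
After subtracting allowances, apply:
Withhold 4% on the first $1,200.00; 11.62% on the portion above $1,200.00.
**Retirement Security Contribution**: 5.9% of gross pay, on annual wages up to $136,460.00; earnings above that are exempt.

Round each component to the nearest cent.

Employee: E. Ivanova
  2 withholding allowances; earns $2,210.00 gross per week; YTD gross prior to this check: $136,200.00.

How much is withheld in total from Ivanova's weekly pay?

Canton Income Tax: taxable = $2,210.00 − 2×$170.00 = $1,870.00
  $48.00 + 11.62% × ($1,870.00 − $1,200.00) = $48.00 + 11.62% × $670.00 = $125.85
Retirement Security Contribution: cap $136,460.00 − YTD $136,200.00 = $260.00 subject; 5.9% × $260.00 = $15.34
Total: $125.85 + $15.34 = $141.19

$141.19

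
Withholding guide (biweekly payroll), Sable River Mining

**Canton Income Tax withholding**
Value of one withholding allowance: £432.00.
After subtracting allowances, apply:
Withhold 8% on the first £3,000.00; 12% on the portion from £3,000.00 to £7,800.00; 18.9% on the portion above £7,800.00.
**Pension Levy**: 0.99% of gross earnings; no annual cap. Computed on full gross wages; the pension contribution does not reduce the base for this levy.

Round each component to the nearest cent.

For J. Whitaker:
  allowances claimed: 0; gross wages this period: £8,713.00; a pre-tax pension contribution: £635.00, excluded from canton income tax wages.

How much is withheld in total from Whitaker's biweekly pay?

£954.80

Canton Income Tax: taxable = £8,713.00 − £635.00 = £8,078.00
  £816.00 + 18.9% × (£8,078.00 − £7,800.00) = £816.00 + 18.9% × £278.00 = £868.54
Pension Levy: 0.99% × £8,713.00 = £86.26
Total: £868.54 + £86.26 = £954.80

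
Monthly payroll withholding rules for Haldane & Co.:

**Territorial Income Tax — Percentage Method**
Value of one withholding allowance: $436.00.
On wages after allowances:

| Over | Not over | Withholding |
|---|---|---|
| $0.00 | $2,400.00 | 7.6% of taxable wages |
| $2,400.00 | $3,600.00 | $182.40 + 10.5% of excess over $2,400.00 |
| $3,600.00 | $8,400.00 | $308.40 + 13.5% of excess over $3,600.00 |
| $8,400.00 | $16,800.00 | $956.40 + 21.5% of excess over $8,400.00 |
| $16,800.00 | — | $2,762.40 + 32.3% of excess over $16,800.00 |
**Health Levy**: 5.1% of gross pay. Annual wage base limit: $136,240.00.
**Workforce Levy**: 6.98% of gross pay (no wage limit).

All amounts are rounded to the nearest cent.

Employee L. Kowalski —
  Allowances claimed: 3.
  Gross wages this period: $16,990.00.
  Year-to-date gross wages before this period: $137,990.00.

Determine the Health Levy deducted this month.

$0.00

Health Levy: YTD $137,990.00 ≥ cap $136,240.00 → $0.00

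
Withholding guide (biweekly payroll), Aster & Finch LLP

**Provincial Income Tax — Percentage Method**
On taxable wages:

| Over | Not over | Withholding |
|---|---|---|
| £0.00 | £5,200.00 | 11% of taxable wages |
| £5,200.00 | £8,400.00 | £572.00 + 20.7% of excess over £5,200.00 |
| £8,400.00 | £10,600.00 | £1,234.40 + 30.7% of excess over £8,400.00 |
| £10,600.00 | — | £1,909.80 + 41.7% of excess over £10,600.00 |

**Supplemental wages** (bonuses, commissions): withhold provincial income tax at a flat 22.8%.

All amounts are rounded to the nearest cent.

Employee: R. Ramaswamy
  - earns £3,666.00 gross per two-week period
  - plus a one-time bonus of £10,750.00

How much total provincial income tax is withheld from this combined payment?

£2,854.26

Provincial Income Tax: taxable = £3,666.00
  11% × £3,666.00 = £403.26
Supplemental (22.8% flat on bonus): 22.8% × £10,750.00 = £2,451.00
Total provincial income tax: £403.26 + £2,451.00 = £2,854.26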